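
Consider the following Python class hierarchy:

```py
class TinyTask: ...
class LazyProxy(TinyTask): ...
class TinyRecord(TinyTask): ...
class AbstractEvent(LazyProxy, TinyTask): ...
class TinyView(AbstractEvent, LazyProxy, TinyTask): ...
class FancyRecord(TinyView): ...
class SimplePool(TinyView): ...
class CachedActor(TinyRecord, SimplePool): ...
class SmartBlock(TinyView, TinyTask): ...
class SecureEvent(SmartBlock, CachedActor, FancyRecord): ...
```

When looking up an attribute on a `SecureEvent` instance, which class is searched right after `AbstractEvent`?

L[SecureEvent] = SecureEvent + merge(L[SmartBlock], L[CachedActor], L[FancyRecord], [SmartBlock CachedActor FancyRecord])
  take SmartBlock:  [SmartBlock TinyView AbstractEvent LazyProxy TinyTask object] + [CachedActor TinyRecord SimplePool TinyView AbstractEvent LazyProxy TinyTask object] + [FancyRecord TinyView AbstractEvent LazyProxy TinyTask object] + [SmartBlock CachedActor FancyRecord]
  take CachedActor:  [TinyView AbstractEvent LazyProxy TinyTask object] + [CachedActor TinyRecord SimplePool TinyView AbstractEvent LazyProxy TinyTask object] + [FancyRecord TinyView AbstractEvent LazyProxy TinyTask object] + [CachedActor FancyRecord]
  take TinyRecord:  [TinyView AbstractEvent LazyProxy TinyTask object] + [TinyRecord SimplePool TinyView AbstractEvent LazyProxy TinyTask object] + [FancyRecord TinyView AbstractEvent LazyProxy TinyTask object] + [FancyRecord]
  take SimplePool:  [TinyView AbstractEvent LazyProxy TinyTask object] + [SimplePool TinyView AbstractEvent LazyProxy TinyTask object] + [FancyRecord TinyView AbstractEvent LazyProxy TinyTask object] + [FancyRecord]
  take FancyRecord:  [TinyView AbstractEvent LazyProxy TinyTask object] + [TinyView AbstractEvent LazyProxy TinyTask object] + [FancyRecord TinyView AbstractEvent LazyProxy TinyTask object] + [FancyRecord]
  take TinyView:  [TinyView AbstractEvent LazyProxy TinyTask object] + [TinyView AbstractEvent LazyProxy TinyTask object] + [TinyView AbstractEvent LazyProxy TinyTask object]
  take AbstractEvent:  [AbstractEvent LazyProxy TinyTask object] + [AbstractEvent LazyProxy TinyTask object] + [AbstractEvent LazyProxy TinyTask object]
  take LazyProxy:  [LazyProxy TinyTask object] + [LazyProxy TinyTask object] + [LazyProxy TinyTask object]
  take TinyTask:  [TinyTask object] + [TinyTask object] + [TinyTask object]
  take object:  [object] + [object] + [object]
MRO: SecureEvent SmartBlock CachedActor TinyRecord SimplePool FancyRecord TinyView AbstractEvent LazyProxy TinyTask object
AbstractEvent is at position 7; next is LazyProxy.

LazyProxy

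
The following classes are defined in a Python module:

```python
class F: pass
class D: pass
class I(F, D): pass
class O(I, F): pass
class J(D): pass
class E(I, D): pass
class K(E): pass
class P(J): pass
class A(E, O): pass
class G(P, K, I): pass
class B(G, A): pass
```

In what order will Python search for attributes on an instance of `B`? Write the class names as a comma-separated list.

B, G, P, J, K, A, E, O, I, F, D, object

L[B] = B + merge(L[G], L[A], [G A])
  take G:  [G P J K E I F D object] + [A E O I F D object] + [G A]
  take P:  [P J K E I F D object] + [A E O I F D object] + [A]
  take J:  [J K E I F D object] + [A E O I F D object] + [A]
  take K:  [K E I F D object] + [A E O I F D object] + [A]
  take A:  [E I F D object] + [A E O I F D object] + [A]
  take E:  [E I F D object] + [E O I F D object]
  take O:  [I F D object] + [O I F D object]
  take I:  [I F D object] + [I F D object]
  take F:  [F D object] + [F D object]
  take D:  [D object] + [D object]
  take object:  [object] + [object]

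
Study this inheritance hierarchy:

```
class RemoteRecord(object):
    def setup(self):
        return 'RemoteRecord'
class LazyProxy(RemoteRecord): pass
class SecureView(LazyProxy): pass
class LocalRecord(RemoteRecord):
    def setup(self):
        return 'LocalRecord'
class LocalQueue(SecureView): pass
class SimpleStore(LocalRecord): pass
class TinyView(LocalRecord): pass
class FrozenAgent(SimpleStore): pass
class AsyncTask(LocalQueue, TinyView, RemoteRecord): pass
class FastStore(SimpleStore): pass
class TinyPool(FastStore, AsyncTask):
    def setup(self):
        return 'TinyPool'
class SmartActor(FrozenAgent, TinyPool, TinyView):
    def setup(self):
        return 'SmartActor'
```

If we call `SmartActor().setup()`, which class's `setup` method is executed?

L[SmartActor] = SmartActor + merge(L[FrozenAgent], L[TinyPool], L[TinyView], [FrozenAgent TinyPool TinyView])
  take FrozenAgent:  [FrozenAgent SimpleStore LocalRecord RemoteRecord object] + [TinyPool FastStore SimpleStore AsyncTask LocalQueue SecureView LazyProxy TinyView LocalRecord RemoteRecord object] + [TinyView LocalRecord RemoteRecord object] + [FrozenAgent TinyPool TinyView]
  take TinyPool:  [SimpleStore LocalRecord RemoteRecord object] + [TinyPool FastStore SimpleStore AsyncTask LocalQueue SecureView LazyProxy TinyView LocalRecord RemoteRecord object] + [TinyView LocalRecord RemoteRecord object] + [TinyPool TinyView]
  take FastStore:  [SimpleStore LocalRecord RemoteRecord object] + [FastStore SimpleStore AsyncTask LocalQueue SecureView LazyProxy TinyView LocalRecord RemoteRecord object] + [TinyView LocalRecord RemoteRecord object] + [TinyView]
  take SimpleStore:  [SimpleStore LocalRecord RemoteRecord object] + [SimpleStore AsyncTask LocalQueue SecureView LazyProxy TinyView LocalRecord RemoteRecord object] + [TinyView LocalRecord RemoteRecord object] + [TinyView]
  take AsyncTask:  [LocalRecord RemoteRecord object] + [AsyncTask LocalQueue SecureView LazyProxy TinyView LocalRecord RemoteRecord object] + [TinyView LocalRecord RemoteRecord object] + [TinyView]
  take LocalQueue:  [LocalRecord RemoteRecord object] + [LocalQueue SecureView LazyProxy TinyView LocalRecord RemoteRecord object] + [TinyView LocalRecord RemoteRecord object] + [TinyView]
  take SecureView:  [LocalRecord RemoteRecord object] + [SecureView LazyProxy TinyView LocalRecord RemoteRecord object] + [TinyView LocalRecord RemoteRecord object] + [TinyView]
  take LazyProxy:  [LocalRecord RemoteRecord object] + [LazyProxy TinyView LocalRecord RemoteRecord object] + [TinyView LocalRecord RemoteRecord object] + [TinyView]
  take TinyView:  [LocalRecord RemoteRecord object] + [TinyView LocalRecord RemoteRecord object] + [TinyView LocalRecord RemoteRecord object] + [TinyView]
  take LocalRecord:  [LocalRecord RemoteRecord object] + [LocalRecord RemoteRecord object] + [LocalRecord RemoteRecord object]
  take RemoteRecord:  [RemoteRecord object] + [RemoteRecord object] + [RemoteRecord object]
  take object:  [object] + [object] + [object]
MRO: SmartActor FrozenAgent TinyPool FastStore SimpleStore AsyncTask LocalQueue SecureView LazyProxy TinyView LocalRecord RemoteRecord object
setup is defined in: LocalRecord, RemoteRecord, SmartActor, TinyPool. First along the MRO is SmartActor.

SmartActor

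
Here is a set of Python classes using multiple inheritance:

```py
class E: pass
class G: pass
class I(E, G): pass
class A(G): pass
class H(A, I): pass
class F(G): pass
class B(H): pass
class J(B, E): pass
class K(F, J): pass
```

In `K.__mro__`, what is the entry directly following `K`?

L[K] = K + merge(L[F], L[J], [F J])
  take F:  [F G object] + [J B H A I E G object] + [F J]
  take J:  [G object] + [J B H A I E G object] + [J]
  take B:  [G object] + [B H A I E G object]
  take H:  [G object] + [H A I E G object]
  take A:  [G object] + [A I E G object]
  take I:  [G object] + [I E G object]
  take E:  [G object] + [E G object]
  take G:  [G object] + [G object]
  take object:  [object] + [object]
MRO: K F J B H A I E G object
K is at position 0; next is F.

F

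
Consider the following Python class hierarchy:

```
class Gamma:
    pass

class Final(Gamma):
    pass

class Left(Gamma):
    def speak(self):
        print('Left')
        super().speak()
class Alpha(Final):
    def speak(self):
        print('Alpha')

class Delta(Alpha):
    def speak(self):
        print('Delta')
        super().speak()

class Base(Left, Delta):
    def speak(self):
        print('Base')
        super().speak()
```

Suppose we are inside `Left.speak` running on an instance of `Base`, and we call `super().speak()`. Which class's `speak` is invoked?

L[Base] = Base + merge(L[Left], L[Delta], [Left Delta])
  take Left:  [Left Gamma object] + [Delta Alpha Final Gamma object] + [Left Delta]
  take Delta:  [Gamma object] + [Delta Alpha Final Gamma object] + [Delta]
  take Alpha:  [Gamma object] + [Alpha Final Gamma object]
  take Final:  [Gamma object] + [Final Gamma object]
  take Gamma:  [Gamma object] + [Gamma object]
  take object:  [object] + [object]
MRO: Base Left Delta Alpha Final Gamma object
super() in Left.speak on a Base instance goes to the class after Left in Base's MRO: Delta.

Delta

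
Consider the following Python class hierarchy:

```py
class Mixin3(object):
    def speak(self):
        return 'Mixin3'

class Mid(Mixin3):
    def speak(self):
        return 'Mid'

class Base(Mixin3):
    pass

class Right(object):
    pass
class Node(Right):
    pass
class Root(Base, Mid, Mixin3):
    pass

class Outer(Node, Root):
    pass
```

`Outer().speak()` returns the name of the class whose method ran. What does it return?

L[Outer] = Outer + merge(L[Node], L[Root], [Node Root])
  take Node:  [Node Right object] + [Root Base Mid Mixin3 object] + [Node Root]
  take Right:  [Right object] + [Root Base Mid Mixin3 object] + [Root]
  take Root:  [object] + [Root Base Mid Mixin3 object] + [Root]
  take Base:  [object] + [Base Mid Mixin3 object]
  take Mid:  [object] + [Mid Mixin3 object]
  take Mixin3:  [object] + [Mixin3 object]
  take object:  [object] + [object]
MRO: Outer Node Right Root Base Mid Mixin3 object
speak is defined in: Mid, Mixin3. First along the MRO is Mid.

Mid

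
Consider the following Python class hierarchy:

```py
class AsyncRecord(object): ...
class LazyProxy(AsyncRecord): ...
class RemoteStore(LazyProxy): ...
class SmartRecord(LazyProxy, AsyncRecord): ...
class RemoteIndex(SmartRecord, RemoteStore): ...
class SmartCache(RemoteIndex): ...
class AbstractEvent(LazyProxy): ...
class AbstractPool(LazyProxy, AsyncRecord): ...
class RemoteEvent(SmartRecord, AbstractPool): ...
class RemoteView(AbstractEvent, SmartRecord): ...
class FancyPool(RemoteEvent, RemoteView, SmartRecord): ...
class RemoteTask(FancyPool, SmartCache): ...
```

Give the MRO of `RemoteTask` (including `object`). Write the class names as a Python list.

L[RemoteTask] = RemoteTask + merge(L[FancyPool], L[SmartCache], [FancyPool SmartCache])
  take FancyPool:  [FancyPool RemoteEvent RemoteView AbstractEvent SmartRecord AbstractPool LazyProxy AsyncRecord object] + [SmartCache RemoteIndex SmartRecord RemoteStore LazyProxy AsyncRecord object] + [FancyPool SmartCache]
  take RemoteEvent:  [RemoteEvent RemoteView AbstractEvent SmartRecord AbstractPool LazyProxy AsyncRecord object] + [SmartCache RemoteIndex SmartRecord RemoteStore LazyProxy AsyncRecord object] + [SmartCache]
  take RemoteView:  [RemoteView AbstractEvent SmartRecord AbstractPool LazyProxy AsyncRecord object] + [SmartCache RemoteIndex SmartRecord RemoteStore LazyProxy AsyncRecord object] + [SmartCache]
  take AbstractEvent:  [AbstractEvent SmartRecord AbstractPool LazyProxy AsyncRecord object] + [SmartCache RemoteIndex SmartRecord RemoteStore LazyProxy AsyncRecord object] + [SmartCache]
  take SmartCache:  [SmartRecord AbstractPool LazyProxy AsyncRecord object] + [SmartCache RemoteIndex SmartRecord RemoteStore LazyProxy AsyncRecord object] + [SmartCache]
  take RemoteIndex:  [SmartRecord AbstractPool LazyProxy AsyncRecord object] + [RemoteIndex SmartRecord RemoteStore LazyProxy AsyncRecord object]
  take SmartRecord:  [SmartRecord AbstractPool LazyProxy AsyncRecord object] + [SmartRecord RemoteStore LazyProxy AsyncRecord object]
  take AbstractPool:  [AbstractPool LazyProxy AsyncRecord object] + [RemoteStore LazyProxy AsyncRecord object]
  take RemoteStore:  [LazyProxy AsyncRecord object] + [RemoteStore LazyProxy AsyncRecord object]
  take LazyProxy:  [LazyProxy AsyncRecord object] + [LazyProxy AsyncRecord object]
  take AsyncRecord:  [AsyncRecord object] + [AsyncRecord object]
  take object:  [object] + [object]

[RemoteTask, FancyPool, RemoteEvent, RemoteView, AbstractEvent, SmartCache, RemoteIndex, SmartRecord, AbstractPool, RemoteStore, LazyProxy, AsyncRecord, object]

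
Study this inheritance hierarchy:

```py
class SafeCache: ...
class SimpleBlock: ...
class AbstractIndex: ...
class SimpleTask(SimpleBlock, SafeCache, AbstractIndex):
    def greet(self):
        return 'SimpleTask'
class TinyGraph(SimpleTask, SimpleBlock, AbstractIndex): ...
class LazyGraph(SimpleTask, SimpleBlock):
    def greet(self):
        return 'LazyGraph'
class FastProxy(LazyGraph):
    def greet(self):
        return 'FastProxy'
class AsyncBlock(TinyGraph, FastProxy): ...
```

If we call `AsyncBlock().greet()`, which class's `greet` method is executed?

L[AsyncBlock] = AsyncBlock + merge(L[TinyGraph], L[FastProxy], [TinyGraph FastProxy])
  take TinyGraph:  [TinyGraph SimpleTask SimpleBlock SafeCache AbstractIndex object] + [FastProxy LazyGraph SimpleTask SimpleBlock SafeCache AbstractIndex object] + [TinyGraph FastProxy]
  take FastProxy:  [SimpleTask SimpleBlock SafeCache AbstractIndex object] + [FastProxy LazyGraph SimpleTask SimpleBlock SafeCache AbstractIndex object] + [FastProxy]
  take LazyGraph:  [SimpleTask SimpleBlock SafeCache AbstractIndex object] + [LazyGraph SimpleTask SimpleBlock SafeCache AbstractIndex object]
  take SimpleTask:  [SimpleTask SimpleBlock SafeCache AbstractIndex object] + [SimpleTask SimpleBlock SafeCache AbstractIndex object]
  take SimpleBlock:  [SimpleBlock SafeCache AbstractIndex object] + [SimpleBlock SafeCache AbstractIndex object]
  take SafeCache:  [SafeCache AbstractIndex object] + [SafeCache AbstractIndex object]
  take AbstractIndex:  [AbstractIndex object] + [AbstractIndex object]
  take object:  [object] + [object]
MRO: AsyncBlock TinyGraph FastProxy LazyGraph SimpleTask SimpleBlock SafeCache AbstractIndex object
greet is defined in: FastProxy, LazyGraph, SimpleTask. First along the MRO is FastProxy.

FastProxy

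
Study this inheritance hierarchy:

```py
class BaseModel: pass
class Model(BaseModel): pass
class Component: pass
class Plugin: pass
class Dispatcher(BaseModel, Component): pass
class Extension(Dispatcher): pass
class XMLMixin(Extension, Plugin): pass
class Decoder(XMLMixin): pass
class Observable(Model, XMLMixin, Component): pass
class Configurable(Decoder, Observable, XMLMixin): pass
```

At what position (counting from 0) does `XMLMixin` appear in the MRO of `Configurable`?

4

L[Configurable] = Configurable + merge(L[Decoder], L[Observable], L[XMLMixin], [Decoder Observable XMLMixin])
  take Decoder:  [Decoder XMLMixin Extension Dispatcher BaseModel Component Plugin object] + [Observable Model XMLMixin Extension Dispatcher BaseModel Component Plugin object] + [XMLMixin Extension Dispatcher BaseModel Component Plugin object] + [Decoder Observable XMLMixin]
  take Observable:  [XMLMixin Extension Dispatcher BaseModel Component Plugin object] + [Observable Model XMLMixin Extension Dispatcher BaseModel Component Plugin object] + [XMLMixin Extension Dispatcher BaseModel Component Plugin object] + [Observable XMLMixin]
  take Model:  [XMLMixin Extension Dispatcher BaseModel Component Plugin object] + [Model XMLMixin Extension Dispatcher BaseModel Component Plugin object] + [XMLMixin Extension Dispatcher BaseModel Component Plugin object] + [XMLMixin]
  take XMLMixin:  [XMLMixin Extension Dispatcher BaseModel Component Plugin object] + [XMLMixin Extension Dispatcher BaseModel Component Plugin object] + [XMLMixin Extension Dispatcher BaseModel Component Plugin object] + [XMLMixin]
  take Extension:  [Extension Dispatcher BaseModel Component Plugin object] + [Extension Dispatcher BaseModel Component Plugin object] + [Extension Dispatcher BaseModel Component Plugin object]
  take Dispatcher:  [Dispatcher BaseModel Component Plugin object] + [Dispatcher BaseModel Component Plugin object] + [Dispatcher BaseModel Component Plugin object]
  take BaseModel:  [BaseModel Component Plugin object] + [BaseModel Component Plugin object] + [BaseModel Component Plugin object]
  take Component:  [Component Plugin object] + [Component Plugin object] + [Component Plugin object]
  take Plugin:  [Plugin object] + [Plugin object] + [Plugin object]
  take object:  [object] + [object] + [object]
MRO: Configurable Decoder Observable Model XMLMixin Extension Dispatcher BaseModel Component Plugin object
XMLMixin sits at index 4.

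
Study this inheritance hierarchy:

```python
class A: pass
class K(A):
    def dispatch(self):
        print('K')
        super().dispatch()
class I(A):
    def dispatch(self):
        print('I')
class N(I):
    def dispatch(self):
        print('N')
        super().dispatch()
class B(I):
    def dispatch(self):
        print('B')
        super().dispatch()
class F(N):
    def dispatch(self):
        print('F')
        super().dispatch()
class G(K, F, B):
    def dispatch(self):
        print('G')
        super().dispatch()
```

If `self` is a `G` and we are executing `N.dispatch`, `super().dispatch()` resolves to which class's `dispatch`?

L[G] = G + merge(L[K], L[F], L[B], [K F B])
  take K:  [K A object] + [F N I A object] + [B I A object] + [K F B]
  take F:  [A object] + [F N I A object] + [B I A object] + [F B]
  take N:  [A object] + [N I A object] + [B I A object] + [B]
  take B:  [A object] + [I A object] + [B I A object] + [B]
  take I:  [A object] + [I A object] + [I A object]
  take A:  [A object] + [A object] + [A object]
  take object:  [object] + [object] + [object]
MRO: G K F N B I A object
super() in N.dispatch on a G instance goes to the class after N in G's MRO: B.

B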